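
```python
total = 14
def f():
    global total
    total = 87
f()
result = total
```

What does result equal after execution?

Step 1: total = 14 globally.
Step 2: f() declares global total and sets it to 87.
Step 3: After f(), global total = 87. result = 87

The answer is 87.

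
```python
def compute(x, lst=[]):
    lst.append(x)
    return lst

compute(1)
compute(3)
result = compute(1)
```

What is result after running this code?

Step 1: Mutable default argument gotcha! The list [] is created once.
Step 2: Each call appends to the SAME list: [1], [1, 3], [1, 3, 1].
Step 3: result = [1, 3, 1]

The answer is [1, 3, 1].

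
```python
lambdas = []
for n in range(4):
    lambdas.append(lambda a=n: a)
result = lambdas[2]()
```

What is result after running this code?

Step 1: Default argument a=n captures n's value at each iteration.
Step 2: lambdas[2] captured a = 2 when n was 2.
Step 3: result = 2

The answer is 2.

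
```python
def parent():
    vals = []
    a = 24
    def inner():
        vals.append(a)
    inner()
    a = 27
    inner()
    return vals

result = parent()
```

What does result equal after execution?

Step 1: a = 24. inner() appends current a to vals.
Step 2: First inner(): appends 24. Then a = 27.
Step 3: Second inner(): appends 27 (closure sees updated a). result = [24, 27]

The answer is [24, 27].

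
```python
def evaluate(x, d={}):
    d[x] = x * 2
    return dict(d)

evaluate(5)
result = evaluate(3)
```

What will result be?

Step 1: Mutable default dict is shared across calls.
Step 2: First call adds 5: 10. Second call adds 3: 6.
Step 3: result = {5: 10, 3: 6}

The answer is {5: 10, 3: 6}.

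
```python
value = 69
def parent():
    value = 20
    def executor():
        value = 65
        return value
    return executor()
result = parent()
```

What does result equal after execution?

Step 1: Three scopes define value: global (69), parent (20), executor (65).
Step 2: executor() has its own local value = 65, which shadows both enclosing and global.
Step 3: result = 65 (local wins in LEGB)

The answer is 65.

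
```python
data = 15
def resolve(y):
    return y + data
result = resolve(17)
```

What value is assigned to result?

Step 1: data = 15 is defined globally.
Step 2: resolve(17) uses parameter y = 17 and looks up data from global scope = 15.
Step 3: result = 17 + 15 = 32

The answer is 32.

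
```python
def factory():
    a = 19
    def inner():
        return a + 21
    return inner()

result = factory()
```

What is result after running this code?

Step 1: factory() defines a = 19.
Step 2: inner() reads a = 19 from enclosing scope, returns 19 + 21 = 40.
Step 3: result = 40

The answer is 40.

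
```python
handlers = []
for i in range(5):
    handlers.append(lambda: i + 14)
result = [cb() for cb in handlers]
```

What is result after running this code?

Step 1: All lambdas capture i by reference. After the loop, i = 4.
Step 2: Each call returns 4 + 14 = 18.
Step 3: result = [18, 18, 18, 18, 18]

The answer is [18, 18, 18, 18, 18].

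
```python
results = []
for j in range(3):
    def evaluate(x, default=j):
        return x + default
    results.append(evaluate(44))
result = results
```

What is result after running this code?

Step 1: Default argument default=j is evaluated at function definition time.
Step 2: Each iteration creates evaluate with default = current j value.
Step 3: evaluate(44) returns 44 + default. results = [44, 45, 46]

The answer is [44, 45, 46].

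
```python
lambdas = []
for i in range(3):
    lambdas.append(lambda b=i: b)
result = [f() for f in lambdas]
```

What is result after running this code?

Step 1: Default arg b=i captures i at each iteration.
Step 2: Each lambda has its own default: 0, 1, ..., 2.
Step 3: result = [0, 1, 2]

The answer is [0, 1, 2].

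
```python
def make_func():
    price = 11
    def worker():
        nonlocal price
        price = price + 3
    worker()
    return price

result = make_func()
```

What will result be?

Step 1: make_func() sets price = 11.
Step 2: worker() uses nonlocal to modify price in make_func's scope: price = 11 + 3 = 14.
Step 3: make_func() returns the modified price = 14

The answer is 14.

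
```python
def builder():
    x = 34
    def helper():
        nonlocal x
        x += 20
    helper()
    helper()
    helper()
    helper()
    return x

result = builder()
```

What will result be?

Step 1: x starts at 34.
Step 2: helper() is called 4 times, each adding 20.
Step 3: x = 34 + 20 * 4 = 114

The answer is 114.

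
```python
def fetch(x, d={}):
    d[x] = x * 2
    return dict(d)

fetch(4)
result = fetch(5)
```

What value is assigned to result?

Step 1: Mutable default dict is shared across calls.
Step 2: First call adds 4: 8. Second call adds 5: 10.
Step 3: result = {4: 8, 5: 10}

The answer is {4: 8, 5: 10}.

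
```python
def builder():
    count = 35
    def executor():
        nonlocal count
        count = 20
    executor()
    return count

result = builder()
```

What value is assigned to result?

Step 1: builder() sets count = 35.
Step 2: executor() uses nonlocal to reassign count = 20.
Step 3: result = 20

The answer is 20.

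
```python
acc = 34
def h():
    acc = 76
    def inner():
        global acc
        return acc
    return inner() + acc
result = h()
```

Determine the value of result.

Step 1: Global acc = 34. h() shadows with local acc = 76.
Step 2: inner() uses global keyword, so inner() returns global acc = 34.
Step 3: h() returns 34 + 76 = 110

The answer is 110.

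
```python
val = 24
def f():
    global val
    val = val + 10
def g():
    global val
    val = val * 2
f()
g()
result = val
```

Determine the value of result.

Step 1: val = 24.
Step 2: f() adds 10: val = 24 + 10 = 34.
Step 3: g() doubles: val = 34 * 2 = 68.
Step 4: result = 68

The answer is 68.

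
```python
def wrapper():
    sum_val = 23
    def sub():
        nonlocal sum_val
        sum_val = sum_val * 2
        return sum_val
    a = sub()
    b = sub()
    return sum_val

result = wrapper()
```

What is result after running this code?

Step 1: sum_val starts at 23.
Step 2: First sub(): sum_val = 23 * 2 = 46.
Step 3: Second sub(): sum_val = 46 * 2 = 92.
Step 4: result = 92

The answer is 92.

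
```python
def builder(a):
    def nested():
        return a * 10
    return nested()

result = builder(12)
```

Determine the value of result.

Step 1: builder(12) binds parameter a = 12.
Step 2: nested() accesses a = 12 from enclosing scope.
Step 3: result = 12 * 10 = 120

The answer is 120.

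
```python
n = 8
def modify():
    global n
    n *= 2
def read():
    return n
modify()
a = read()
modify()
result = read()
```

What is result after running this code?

Step 1: n = 8.
Step 2: First modify(): n = 8 * 2 = 16.
Step 3: Second modify(): n = 16 * 2 = 32.
Step 4: read() returns 32

The answer is 32.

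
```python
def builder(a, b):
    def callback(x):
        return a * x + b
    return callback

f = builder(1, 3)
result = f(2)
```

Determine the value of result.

Step 1: builder(1, 3) captures a = 1, b = 3.
Step 2: f(2) computes 1 * 2 + 3 = 5.
Step 3: result = 5

The answer is 5.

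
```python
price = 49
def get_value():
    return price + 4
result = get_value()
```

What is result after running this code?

Step 1: price = 49 is defined globally.
Step 2: get_value() looks up price from global scope = 49, then computes 49 + 4 = 53.
Step 3: result = 53

The answer is 53.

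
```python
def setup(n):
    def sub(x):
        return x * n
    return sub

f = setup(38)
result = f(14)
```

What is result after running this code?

Step 1: setup(38) creates a closure capturing n = 38.
Step 2: f(14) computes 14 * 38 = 532.
Step 3: result = 532

The answer is 532.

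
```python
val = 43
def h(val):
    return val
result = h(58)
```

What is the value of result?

Step 1: Global val = 43.
Step 2: h(58) takes parameter val = 58, which shadows the global.
Step 3: result = 58

The answer is 58.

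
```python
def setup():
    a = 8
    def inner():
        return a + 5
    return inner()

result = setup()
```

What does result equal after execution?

Step 1: setup() defines a = 8.
Step 2: inner() reads a = 8 from enclosing scope, returns 8 + 5 = 13.
Step 3: result = 13

The answer is 13.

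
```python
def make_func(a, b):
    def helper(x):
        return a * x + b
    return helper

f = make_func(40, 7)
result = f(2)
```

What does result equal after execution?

Step 1: make_func(40, 7) captures a = 40, b = 7.
Step 2: f(2) computes 40 * 2 + 7 = 87.
Step 3: result = 87

The answer is 87.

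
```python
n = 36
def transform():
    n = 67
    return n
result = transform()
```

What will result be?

Step 1: Global n = 36.
Step 2: transform() creates local n = 67, shadowing the global.
Step 3: Returns local n = 67. result = 67

The answer is 67.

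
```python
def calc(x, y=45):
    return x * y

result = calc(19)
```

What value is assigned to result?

Step 1: calc(19) uses default y = 45.
Step 2: Returns 19 * 45 = 855.
Step 3: result = 855

The answer is 855.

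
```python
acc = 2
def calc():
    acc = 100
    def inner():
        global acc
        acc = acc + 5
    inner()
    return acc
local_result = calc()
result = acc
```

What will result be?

Step 1: Global acc = 2. calc() creates local acc = 100.
Step 2: inner() declares global acc and adds 5: global acc = 2 + 5 = 7.
Step 3: calc() returns its local acc = 100 (unaffected by inner).
Step 4: result = global acc = 7

The answer is 7.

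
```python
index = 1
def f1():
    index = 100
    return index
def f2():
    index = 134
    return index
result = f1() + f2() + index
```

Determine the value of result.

Step 1: Each function shadows global index with its own local.
Step 2: f1() returns 100, f2() returns 134.
Step 3: Global index = 1 is unchanged. result = 100 + 134 + 1 = 235

The answer is 235.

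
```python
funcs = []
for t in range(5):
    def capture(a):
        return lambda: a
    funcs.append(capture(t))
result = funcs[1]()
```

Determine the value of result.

Step 1: capture(t) creates a new scope capturing a = t at call time.
Step 2: funcs[1] = capture(1), so its lambda captures a = 1.
Step 3: result = 1 (closure factory fixes late binding)

The answer is 1.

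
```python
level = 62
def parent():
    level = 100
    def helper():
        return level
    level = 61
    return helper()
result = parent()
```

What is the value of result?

Step 1: parent() sets level = 100, then later level = 61.
Step 2: helper() is called after level is reassigned to 61. Closures capture variables by reference, not by value.
Step 3: result = 61

The answer is 61.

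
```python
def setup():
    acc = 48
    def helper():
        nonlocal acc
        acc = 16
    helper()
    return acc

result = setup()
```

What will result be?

Step 1: setup() sets acc = 48.
Step 2: helper() uses nonlocal to reassign acc = 16.
Step 3: result = 16

The answer is 16.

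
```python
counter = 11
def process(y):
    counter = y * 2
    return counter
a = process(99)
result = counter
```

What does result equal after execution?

Step 1: Global counter = 11.
Step 2: process(99) creates local counter = 99 * 2 = 198.
Step 3: Global counter unchanged because no global keyword. result = 11

The answer is 11.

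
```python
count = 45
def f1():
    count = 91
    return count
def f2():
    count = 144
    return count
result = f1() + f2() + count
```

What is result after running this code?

Step 1: Each function shadows global count with its own local.
Step 2: f1() returns 91, f2() returns 144.
Step 3: Global count = 45 is unchanged. result = 91 + 144 + 45 = 280

The answer is 280.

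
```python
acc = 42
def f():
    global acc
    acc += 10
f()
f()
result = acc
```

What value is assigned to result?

Step 1: acc = 42.
Step 2: First f(): acc = 42 + 10 = 52.
Step 3: Second f(): acc = 52 + 10 = 62. result = 62

The answer is 62.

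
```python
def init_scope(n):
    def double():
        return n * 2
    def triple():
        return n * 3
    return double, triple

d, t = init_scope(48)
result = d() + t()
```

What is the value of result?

Step 1: Both closures capture the same n = 48.
Step 2: d() = 48 * 2 = 96, t() = 48 * 3 = 144.
Step 3: result = 96 + 144 = 240

The answer is 240.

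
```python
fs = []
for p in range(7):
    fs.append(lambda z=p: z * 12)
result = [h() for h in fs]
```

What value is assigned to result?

Step 1: Default arg z=p captures p at each iteration.
Step 2: fs[k] has z defaulting to k, returns k * 12.
Step 3: result = [0, 12, 24, 36, 48, 60, 72]

The answer is [0, 12, 24, 36, 48, 60, 72].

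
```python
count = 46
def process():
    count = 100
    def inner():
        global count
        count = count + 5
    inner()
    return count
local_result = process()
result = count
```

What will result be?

Step 1: Global count = 46. process() creates local count = 100.
Step 2: inner() declares global count and adds 5: global count = 46 + 5 = 51.
Step 3: process() returns its local count = 100 (unaffected by inner).
Step 4: result = global count = 51

The answer is 51.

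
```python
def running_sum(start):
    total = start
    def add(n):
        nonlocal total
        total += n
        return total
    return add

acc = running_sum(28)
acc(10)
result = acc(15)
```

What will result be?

Step 1: running_sum(28) creates closure with total = 28.
Step 2: First acc(10): total = 28 + 10 = 38.
Step 3: Second acc(15): total = 38 + 15 = 53. result = 53

The answer is 53.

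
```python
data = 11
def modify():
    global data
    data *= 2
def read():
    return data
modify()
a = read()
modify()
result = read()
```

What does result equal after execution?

Step 1: data = 11.
Step 2: First modify(): data = 11 * 2 = 22.
Step 3: Second modify(): data = 22 * 2 = 44.
Step 4: read() returns 44

The answer is 44.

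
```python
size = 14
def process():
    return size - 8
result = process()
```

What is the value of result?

Step 1: size = 14 is defined globally.
Step 2: process() looks up size from global scope = 14, then computes 14 - 8 = 6.
Step 3: result = 6

The answer is 6.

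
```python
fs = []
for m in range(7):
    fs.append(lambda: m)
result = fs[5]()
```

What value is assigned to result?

Step 1: The loop creates 7 lambdas, all referencing the same variable m.
Step 2: After the loop, m = 6 (final value).
Step 3: fs[5]() looks up m at call time and finds 6. This is the late binding gotcha. result = 6

The answer is 6.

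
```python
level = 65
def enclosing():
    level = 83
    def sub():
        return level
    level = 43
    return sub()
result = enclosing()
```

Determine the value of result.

Step 1: enclosing() sets level = 83, then later level = 43.
Step 2: sub() is called after level is reassigned to 43. Closures capture variables by reference, not by value.
Step 3: result = 43

The answer is 43.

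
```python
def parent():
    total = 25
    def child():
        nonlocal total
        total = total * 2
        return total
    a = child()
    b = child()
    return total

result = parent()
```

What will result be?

Step 1: total starts at 25.
Step 2: First child(): total = 25 * 2 = 50.
Step 3: Second child(): total = 50 * 2 = 100.
Step 4: result = 100

The answer is 100.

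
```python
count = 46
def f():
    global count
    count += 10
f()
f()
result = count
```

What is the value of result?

Step 1: count = 46.
Step 2: First f(): count = 46 + 10 = 56.
Step 3: Second f(): count = 56 + 10 = 66. result = 66

The answer is 66.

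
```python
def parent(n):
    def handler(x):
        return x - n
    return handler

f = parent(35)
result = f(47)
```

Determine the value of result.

Step 1: parent(35) creates a closure capturing n = 35.
Step 2: f(47) computes 47 - 35 = 12.
Step 3: result = 12

The answer is 12.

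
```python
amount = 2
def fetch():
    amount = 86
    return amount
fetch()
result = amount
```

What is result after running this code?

Step 1: Global amount = 2.
Step 2: fetch() creates local amount = 86 (shadow, not modification).
Step 3: After fetch() returns, global amount is unchanged. result = 2

The answer is 2.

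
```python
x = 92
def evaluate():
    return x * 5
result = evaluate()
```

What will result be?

Step 1: x = 92 is defined globally.
Step 2: evaluate() looks up x from global scope = 92, then computes 92 * 5 = 460.
Step 3: result = 460

The answer is 460.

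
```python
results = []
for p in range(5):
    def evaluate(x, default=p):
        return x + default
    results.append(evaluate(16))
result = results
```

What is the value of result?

Step 1: Default argument default=p is evaluated at function definition time.
Step 2: Each iteration creates evaluate with default = current p value.
Step 3: evaluate(16) returns 16 + default. results = [16, 17, 18, 19, 20]

The answer is [16, 17, 18, 19, 20].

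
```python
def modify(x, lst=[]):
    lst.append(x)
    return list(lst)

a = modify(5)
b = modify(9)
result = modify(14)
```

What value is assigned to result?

Step 1: Default list is shared. list() creates copies for return values.
Step 2: Internal list grows: [5] -> [5, 9] -> [5, 9, 14].
Step 3: result = [5, 9, 14]

The answer is [5, 9, 14].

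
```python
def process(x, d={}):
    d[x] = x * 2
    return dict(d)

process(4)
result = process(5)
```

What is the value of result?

Step 1: Mutable default dict is shared across calls.
Step 2: First call adds 4: 8. Second call adds 5: 10.
Step 3: result = {4: 8, 5: 10}

The answer is {4: 8, 5: 10}.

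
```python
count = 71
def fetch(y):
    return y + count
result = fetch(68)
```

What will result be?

Step 1: count = 71 is defined globally.
Step 2: fetch(68) uses parameter y = 68 and looks up count from global scope = 71.
Step 3: result = 68 + 71 = 139

The answer is 139.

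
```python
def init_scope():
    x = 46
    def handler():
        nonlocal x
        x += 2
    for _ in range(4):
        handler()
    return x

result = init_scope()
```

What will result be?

Step 1: x = 46.
Step 2: handler() is called 4 times in a loop, each adding 2 via nonlocal.
Step 3: x = 46 + 2 * 4 = 54

The answer is 54.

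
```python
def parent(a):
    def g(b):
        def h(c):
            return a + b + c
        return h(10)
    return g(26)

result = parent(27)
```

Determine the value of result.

Step 1: a = 27, b = 26, c = 10 across three nested scopes.
Step 2: h() accesses all three via LEGB rule.
Step 3: result = 27 + 26 + 10 = 63

The answer is 63.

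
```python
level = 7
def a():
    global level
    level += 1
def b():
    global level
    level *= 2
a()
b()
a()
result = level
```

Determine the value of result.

Step 1: level = 7.
Step 2: a(): level = 7 + 1 = 8.
Step 3: b(): level = 8 * 2 = 16.
Step 4: a(): level = 16 + 1 = 17

The answer is 17.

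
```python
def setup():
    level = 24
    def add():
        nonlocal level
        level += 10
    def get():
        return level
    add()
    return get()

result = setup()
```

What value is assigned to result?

Step 1: level = 24. add() modifies it via nonlocal, get() reads it.
Step 2: add() makes level = 24 + 10 = 34.
Step 3: get() returns 34. result = 34

The answer is 34.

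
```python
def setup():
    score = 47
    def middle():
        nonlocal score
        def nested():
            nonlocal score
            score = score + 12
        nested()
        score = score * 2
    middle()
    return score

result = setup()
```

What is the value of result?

Step 1: score = 47.
Step 2: nested() adds 12: score = 47 + 12 = 59.
Step 3: middle() doubles: score = 59 * 2 = 118.
Step 4: result = 118

The answer is 118.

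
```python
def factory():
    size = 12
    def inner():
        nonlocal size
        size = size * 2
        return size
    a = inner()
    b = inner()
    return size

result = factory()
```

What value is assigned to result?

Step 1: size starts at 12.
Step 2: First inner(): size = 12 * 2 = 24.
Step 3: Second inner(): size = 24 * 2 = 48.
Step 4: result = 48

The answer is 48.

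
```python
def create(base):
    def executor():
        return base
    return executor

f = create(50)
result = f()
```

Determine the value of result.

Step 1: create(50) creates closure capturing base = 50.
Step 2: f() returns the captured base = 50.
Step 3: result = 50

The answer is 50.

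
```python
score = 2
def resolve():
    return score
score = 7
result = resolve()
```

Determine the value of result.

Step 1: score is first set to 2, then reassigned to 7.
Step 2: resolve() is called after the reassignment, so it looks up the current global score = 7.
Step 3: result = 7

The answer is 7.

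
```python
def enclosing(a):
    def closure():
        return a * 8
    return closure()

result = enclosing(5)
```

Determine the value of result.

Step 1: enclosing(5) binds parameter a = 5.
Step 2: closure() accesses a = 5 from enclosing scope.
Step 3: result = 5 * 8 = 40

The answer is 40.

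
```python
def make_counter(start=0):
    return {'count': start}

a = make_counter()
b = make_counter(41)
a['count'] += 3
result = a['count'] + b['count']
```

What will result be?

Step 1: make_counter() returns a new dict each call (immutable default 0).
Step 2: a = {'count': 0}, b = {'count': 41}.
Step 3: a['count'] += 3 = 3. result = 3 + 41 = 44

The answer is 44.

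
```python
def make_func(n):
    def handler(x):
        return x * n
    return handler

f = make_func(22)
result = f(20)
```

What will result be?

Step 1: make_func(22) creates a closure capturing n = 22.
Step 2: f(20) computes 20 * 22 = 440.
Step 3: result = 440

The answer is 440.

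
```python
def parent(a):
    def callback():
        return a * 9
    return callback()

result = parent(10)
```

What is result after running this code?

Step 1: parent(10) binds parameter a = 10.
Step 2: callback() accesses a = 10 from enclosing scope.
Step 3: result = 10 * 9 = 90

The answer is 90.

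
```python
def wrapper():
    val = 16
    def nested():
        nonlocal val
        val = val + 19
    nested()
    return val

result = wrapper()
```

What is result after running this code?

Step 1: wrapper() sets val = 16.
Step 2: nested() uses nonlocal to modify val in wrapper's scope: val = 16 + 19 = 35.
Step 3: wrapper() returns the modified val = 35

The answer is 35.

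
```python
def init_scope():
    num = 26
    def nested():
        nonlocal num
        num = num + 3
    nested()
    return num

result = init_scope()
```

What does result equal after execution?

Step 1: init_scope() sets num = 26.
Step 2: nested() uses nonlocal to modify num in init_scope's scope: num = 26 + 3 = 29.
Step 3: init_scope() returns the modified num = 29

The answer is 29.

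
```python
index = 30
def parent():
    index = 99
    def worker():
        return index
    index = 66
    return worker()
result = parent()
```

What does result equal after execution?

Step 1: parent() sets index = 99, then later index = 66.
Step 2: worker() is called after index is reassigned to 66. Closures capture variables by reference, not by value.
Step 3: result = 66

The answer is 66.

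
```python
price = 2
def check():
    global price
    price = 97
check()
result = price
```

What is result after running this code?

Step 1: price = 2 globally.
Step 2: check() declares global price and sets it to 97.
Step 3: After check(), global price = 97. result = 97

The answer is 97.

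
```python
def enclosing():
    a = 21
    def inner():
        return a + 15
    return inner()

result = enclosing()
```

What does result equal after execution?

Step 1: enclosing() defines a = 21.
Step 2: inner() reads a = 21 from enclosing scope, returns 21 + 15 = 36.
Step 3: result = 36

The answer is 36.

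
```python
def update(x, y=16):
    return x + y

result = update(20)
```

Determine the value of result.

Step 1: update(20) uses default y = 16.
Step 2: Returns 20 + 16 = 36.
Step 3: result = 36

The answer is 36.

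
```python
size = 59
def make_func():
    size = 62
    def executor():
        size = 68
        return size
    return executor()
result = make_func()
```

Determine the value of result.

Step 1: Three scopes define size: global (59), make_func (62), executor (68).
Step 2: executor() has its own local size = 68, which shadows both enclosing and global.
Step 3: result = 68 (local wins in LEGB)

The answer is 68.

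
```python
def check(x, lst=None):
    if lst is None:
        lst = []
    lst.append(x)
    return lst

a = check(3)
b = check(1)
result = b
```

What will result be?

Step 1: None default with guard creates a NEW list each call.
Step 2: a = [3] (fresh list). b = [1] (another fresh list).
Step 3: result = [1] (this is the fix for mutable default)

The answer is [1].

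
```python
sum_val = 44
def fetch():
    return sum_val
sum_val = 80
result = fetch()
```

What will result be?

Step 1: sum_val is first set to 44, then reassigned to 80.
Step 2: fetch() is called after the reassignment, so it looks up the current global sum_val = 80.
Step 3: result = 80

The answer is 80.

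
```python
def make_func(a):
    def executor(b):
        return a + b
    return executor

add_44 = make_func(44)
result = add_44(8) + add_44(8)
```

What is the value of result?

Step 1: add_44 captures a = 44.
Step 2: add_44(8) = 44 + 8 = 52, called twice.
Step 3: result = 52 + 52 = 104

The answer is 104.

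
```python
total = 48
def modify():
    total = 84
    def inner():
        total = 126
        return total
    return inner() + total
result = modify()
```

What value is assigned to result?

Step 1: modify() has local total = 84. inner() has local total = 126.
Step 2: inner() returns its local total = 126.
Step 3: modify() returns 126 + its own total (84) = 210

The answer is 210.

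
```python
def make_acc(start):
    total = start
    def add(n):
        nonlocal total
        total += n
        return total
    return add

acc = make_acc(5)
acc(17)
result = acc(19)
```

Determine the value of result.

Step 1: make_acc(5) creates closure with total = 5.
Step 2: First acc(17): total = 5 + 17 = 22.
Step 3: Second acc(19): total = 22 + 19 = 41. result = 41

The answer is 41.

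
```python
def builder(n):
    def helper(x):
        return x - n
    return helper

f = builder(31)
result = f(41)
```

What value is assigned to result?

Step 1: builder(31) creates a closure capturing n = 31.
Step 2: f(41) computes 41 - 31 = 10.
Step 3: result = 10

The answer is 10.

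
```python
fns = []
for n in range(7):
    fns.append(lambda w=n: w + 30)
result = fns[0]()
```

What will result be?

Step 1: Default argument w=n captures n's value at definition time.
Step 2: fns[0] was defined when n = 0, so w defaults to 0.
Step 3: result = 0 + 30 = 30 (default arg fixes the late binding issue)

The answer is 30.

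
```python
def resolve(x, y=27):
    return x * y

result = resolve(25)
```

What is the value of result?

Step 1: resolve(25) uses default y = 27.
Step 2: Returns 25 * 27 = 675.
Step 3: result = 675

The answer is 675.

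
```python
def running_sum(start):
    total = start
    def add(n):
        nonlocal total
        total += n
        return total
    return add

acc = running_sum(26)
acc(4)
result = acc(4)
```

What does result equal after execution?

Step 1: running_sum(26) creates closure with total = 26.
Step 2: First acc(4): total = 26 + 4 = 30.
Step 3: Second acc(4): total = 30 + 4 = 34. result = 34

The answer is 34.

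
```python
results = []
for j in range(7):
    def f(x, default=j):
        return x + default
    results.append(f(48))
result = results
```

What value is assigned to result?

Step 1: Default argument default=j is evaluated at function definition time.
Step 2: Each iteration creates f with default = current j value.
Step 3: f(48) returns 48 + default. results = [48, 49, 50, 51, 52, 53, 54]

The answer is [48, 49, 50, 51, 52, 53, 54].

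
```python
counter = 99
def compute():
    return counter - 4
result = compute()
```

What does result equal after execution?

Step 1: counter = 99 is defined globally.
Step 2: compute() looks up counter from global scope = 99, then computes 99 - 4 = 95.
Step 3: result = 95

The answer is 95.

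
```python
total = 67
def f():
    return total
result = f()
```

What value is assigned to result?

Step 1: total = 67 is defined in the global scope.
Step 2: f() looks up total. No local total exists, so Python checks the global scope via LEGB rule and finds total = 67.
Step 3: result = 67

The answer is 67.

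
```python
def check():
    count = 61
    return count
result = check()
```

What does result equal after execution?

Step 1: check() defines count = 61 in its local scope.
Step 2: return count finds the local variable count = 61.
Step 3: result = 61

The answer is 61.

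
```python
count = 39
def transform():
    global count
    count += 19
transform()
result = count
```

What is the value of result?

Step 1: count = 39 globally.
Step 2: transform() modifies global count: count += 19 = 58.
Step 3: result = 58

The answer is 58.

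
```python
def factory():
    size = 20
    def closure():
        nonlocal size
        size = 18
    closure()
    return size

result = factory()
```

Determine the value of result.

Step 1: factory() sets size = 20.
Step 2: closure() uses nonlocal to reassign size = 18.
Step 3: result = 18

The answer is 18.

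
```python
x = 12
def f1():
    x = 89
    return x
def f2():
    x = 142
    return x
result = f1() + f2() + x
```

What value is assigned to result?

Step 1: Each function shadows global x with its own local.
Step 2: f1() returns 89, f2() returns 142.
Step 3: Global x = 12 is unchanged. result = 89 + 142 + 12 = 243

The answer is 243.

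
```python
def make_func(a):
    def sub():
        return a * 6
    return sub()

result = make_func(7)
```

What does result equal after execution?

Step 1: make_func(7) binds parameter a = 7.
Step 2: sub() accesses a = 7 from enclosing scope.
Step 3: result = 7 * 6 = 42

The answer is 42.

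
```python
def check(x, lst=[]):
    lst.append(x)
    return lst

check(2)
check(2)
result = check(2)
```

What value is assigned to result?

Step 1: Mutable default argument gotcha! The list [] is created once.
Step 2: Each call appends to the SAME list: [2], [2, 2], [2, 2, 2].
Step 3: result = [2, 2, 2]

The answer is [2, 2, 2].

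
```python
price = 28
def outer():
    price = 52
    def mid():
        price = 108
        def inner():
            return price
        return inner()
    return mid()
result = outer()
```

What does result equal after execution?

Step 1: Three levels of shadowing: global 28, outer 52, mid 108.
Step 2: inner() finds price = 108 in enclosing mid() scope.
Step 3: result = 108

The answer is 108.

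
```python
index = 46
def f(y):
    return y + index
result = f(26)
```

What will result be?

Step 1: index = 46 is defined globally.
Step 2: f(26) uses parameter y = 26 and looks up index from global scope = 46.
Step 3: result = 26 + 46 = 72

The answer is 72.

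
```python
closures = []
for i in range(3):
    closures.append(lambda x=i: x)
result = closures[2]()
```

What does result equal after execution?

Step 1: Default argument x=i captures i's value at each iteration.
Step 2: closures[2] captured x = 2 when i was 2.
Step 3: result = 2

The answer is 2.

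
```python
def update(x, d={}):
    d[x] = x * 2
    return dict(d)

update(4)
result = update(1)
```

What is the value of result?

Step 1: Mutable default dict is shared across calls.
Step 2: First call adds 4: 8. Second call adds 1: 2.
Step 3: result = {4: 8, 1: 2}

The answer is {4: 8, 1: 2}.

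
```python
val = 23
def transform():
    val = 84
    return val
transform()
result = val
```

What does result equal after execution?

Step 1: val = 23 globally.
Step 2: transform() creates a LOCAL val = 84 (no global keyword!).
Step 3: The global val is unchanged. result = 23

The answer is 23.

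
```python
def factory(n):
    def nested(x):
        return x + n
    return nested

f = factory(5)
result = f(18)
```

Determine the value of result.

Step 1: factory(5) creates a closure that captures n = 5.
Step 2: f(18) calls the closure with x = 18, returning 18 + 5 = 23.
Step 3: result = 23

The answer is 23.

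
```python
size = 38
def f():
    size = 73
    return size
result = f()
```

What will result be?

Step 1: Global size = 38.
Step 2: f() creates local size = 73, shadowing the global.
Step 3: Returns local size = 73. result = 73

The answer is 73.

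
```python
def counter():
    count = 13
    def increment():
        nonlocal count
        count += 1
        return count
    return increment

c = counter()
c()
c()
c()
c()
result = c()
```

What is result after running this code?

Step 1: counter() creates closure with count = 13.
Step 2: Each c() call increments count via nonlocal. After 5 calls: 13 + 5 = 18.
Step 3: result = 18

The answer is 18.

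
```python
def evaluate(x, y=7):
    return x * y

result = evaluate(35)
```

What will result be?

Step 1: evaluate(35) uses default y = 7.
Step 2: Returns 35 * 7 = 245.
Step 3: result = 245

The answer is 245.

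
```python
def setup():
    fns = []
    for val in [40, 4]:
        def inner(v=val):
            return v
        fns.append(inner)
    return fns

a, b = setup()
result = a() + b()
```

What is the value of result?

Step 1: Default argument v=val captures val at each iteration.
Step 2: a() returns 40 (captured at first iteration), b() returns 4 (captured at second).
Step 3: result = 40 + 4 = 44

The answer is 44.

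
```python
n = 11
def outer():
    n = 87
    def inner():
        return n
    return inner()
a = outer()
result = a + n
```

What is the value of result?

Step 1: outer() has local n = 87. inner() reads from enclosing.
Step 2: outer() returns 87. Global n = 11 unchanged.
Step 3: result = 87 + 11 = 98

The answer is 98.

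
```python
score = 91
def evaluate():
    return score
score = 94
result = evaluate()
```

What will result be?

Step 1: score is first set to 91, then reassigned to 94.
Step 2: evaluate() is called after the reassignment, so it looks up the current global score = 94.
Step 3: result = 94

The answer is 94.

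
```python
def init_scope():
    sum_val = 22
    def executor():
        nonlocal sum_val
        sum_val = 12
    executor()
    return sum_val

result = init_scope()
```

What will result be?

Step 1: init_scope() sets sum_val = 22.
Step 2: executor() uses nonlocal to reassign sum_val = 12.
Step 3: result = 12

The answer is 12.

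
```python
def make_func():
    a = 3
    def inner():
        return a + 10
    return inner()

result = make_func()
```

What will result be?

Step 1: make_func() defines a = 3.
Step 2: inner() reads a = 3 from enclosing scope, returns 3 + 10 = 13.
Step 3: result = 13

The answer is 13.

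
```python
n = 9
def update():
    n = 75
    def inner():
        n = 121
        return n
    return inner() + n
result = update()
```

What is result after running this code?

Step 1: update() has local n = 75. inner() has local n = 121.
Step 2: inner() returns its local n = 121.
Step 3: update() returns 121 + its own n (75) = 196

The answer is 196.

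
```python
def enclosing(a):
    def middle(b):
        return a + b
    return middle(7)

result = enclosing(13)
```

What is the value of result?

Step 1: enclosing(13) passes a = 13.
Step 2: middle(7) has b = 7, reads a = 13 from enclosing.
Step 3: result = 13 + 7 = 20

The answer is 20.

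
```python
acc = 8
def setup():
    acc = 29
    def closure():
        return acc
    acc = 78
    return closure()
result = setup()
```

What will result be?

Step 1: setup() sets acc = 29, then later acc = 78.
Step 2: closure() is called after acc is reassigned to 78. Closures capture variables by reference, not by value.
Step 3: result = 78

The answer is 78.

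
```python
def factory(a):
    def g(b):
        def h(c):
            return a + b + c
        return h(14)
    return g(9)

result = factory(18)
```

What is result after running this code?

Step 1: a = 18, b = 9, c = 14 across three nested scopes.
Step 2: h() accesses all three via LEGB rule.
Step 3: result = 18 + 9 + 14 = 41

The answer is 41.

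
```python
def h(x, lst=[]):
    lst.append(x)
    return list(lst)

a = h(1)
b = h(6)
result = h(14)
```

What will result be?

Step 1: Default list is shared. list() creates copies for return values.
Step 2: Internal list grows: [1] -> [1, 6] -> [1, 6, 14].
Step 3: result = [1, 6, 14]

The answer is [1, 6, 14].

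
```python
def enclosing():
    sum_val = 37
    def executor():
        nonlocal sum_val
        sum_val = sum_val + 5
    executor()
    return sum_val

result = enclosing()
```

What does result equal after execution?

Step 1: enclosing() sets sum_val = 37.
Step 2: executor() uses nonlocal to modify sum_val in enclosing's scope: sum_val = 37 + 5 = 42.
Step 3: enclosing() returns the modified sum_val = 42

The answer is 42.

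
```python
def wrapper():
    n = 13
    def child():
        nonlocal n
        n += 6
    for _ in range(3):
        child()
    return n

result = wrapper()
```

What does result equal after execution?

Step 1: n = 13.
Step 2: child() is called 3 times in a loop, each adding 6 via nonlocal.
Step 3: n = 13 + 6 * 3 = 31

The answer is 31.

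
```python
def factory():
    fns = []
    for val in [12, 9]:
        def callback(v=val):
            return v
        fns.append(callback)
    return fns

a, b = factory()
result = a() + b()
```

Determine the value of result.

Step 1: Default argument v=val captures val at each iteration.
Step 2: a() returns 12 (captured at first iteration), b() returns 9 (captured at second).
Step 3: result = 12 + 9 = 21

The answer is 21.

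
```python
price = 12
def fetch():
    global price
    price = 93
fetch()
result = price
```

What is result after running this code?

Step 1: price = 12 globally.
Step 2: fetch() declares global price and sets it to 93.
Step 3: After fetch(), global price = 93. result = 93

The answer is 93.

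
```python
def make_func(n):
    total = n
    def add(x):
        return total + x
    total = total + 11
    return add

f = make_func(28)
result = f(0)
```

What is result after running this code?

Step 1: make_func(28) sets total = 28, then total = 28 + 11 = 39.
Step 2: Closures capture by reference, so add sees total = 39.
Step 3: f(0) returns 39 + 0 = 39

The answer is 39.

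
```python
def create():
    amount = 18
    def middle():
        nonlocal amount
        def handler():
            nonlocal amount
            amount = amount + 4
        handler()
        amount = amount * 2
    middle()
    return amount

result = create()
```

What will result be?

Step 1: amount = 18.
Step 2: handler() adds 4: amount = 18 + 4 = 22.
Step 3: middle() doubles: amount = 22 * 2 = 44.
Step 4: result = 44

The answer is 44.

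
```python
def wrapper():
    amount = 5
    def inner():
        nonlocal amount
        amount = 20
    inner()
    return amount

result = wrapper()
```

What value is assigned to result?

Step 1: wrapper() sets amount = 5.
Step 2: inner() uses nonlocal to reassign amount = 20.
Step 3: result = 20

The answer is 20.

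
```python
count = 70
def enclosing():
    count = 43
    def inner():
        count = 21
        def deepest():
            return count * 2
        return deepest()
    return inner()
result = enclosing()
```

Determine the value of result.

Step 1: deepest() looks up count through LEGB: not local, finds count = 21 in enclosing inner().
Step 2: Returns 21 * 2 = 42.
Step 3: result = 42

The answer is 42.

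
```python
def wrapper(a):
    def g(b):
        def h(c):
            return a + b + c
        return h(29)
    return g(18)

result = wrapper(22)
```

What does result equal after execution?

Step 1: a = 22, b = 18, c = 29 across three nested scopes.
Step 2: h() accesses all three via LEGB rule.
Step 3: result = 22 + 18 + 29 = 69

The answer is 69.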